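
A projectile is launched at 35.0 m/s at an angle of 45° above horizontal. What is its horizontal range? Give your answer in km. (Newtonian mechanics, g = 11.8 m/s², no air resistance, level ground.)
R = v₀² sin(2θ) / g (with unit conversion) = 0.1038 km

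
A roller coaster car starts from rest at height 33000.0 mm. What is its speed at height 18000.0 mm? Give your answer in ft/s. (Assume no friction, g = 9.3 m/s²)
mgh₁ = ½mv₂² + mgh₂ → v₂ = √(2g(h₁−h₂)) = √(2×9.3×(33−18)) = 16.7 m/s = 54.8 ft/s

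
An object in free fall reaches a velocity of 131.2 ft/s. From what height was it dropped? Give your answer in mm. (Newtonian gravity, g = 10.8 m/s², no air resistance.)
h = v²/(2g) (with unit conversion) = 74040.0 mm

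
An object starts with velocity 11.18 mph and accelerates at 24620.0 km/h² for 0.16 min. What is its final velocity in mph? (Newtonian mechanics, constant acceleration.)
v = v₀ + at (with unit conversion) = 51.98 mph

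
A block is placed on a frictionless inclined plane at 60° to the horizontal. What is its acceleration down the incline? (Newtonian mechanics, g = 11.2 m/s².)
a = g sin(θ) = 11.2 × sin(60°) = 11.2 × 0.866 = 9.7 m/s²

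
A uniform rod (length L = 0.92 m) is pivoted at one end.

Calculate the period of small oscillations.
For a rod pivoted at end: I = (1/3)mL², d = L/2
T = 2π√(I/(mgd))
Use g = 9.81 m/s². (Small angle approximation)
I/m = (1/3)L² = 0.2821 m²; d = L/2 = 0.46 m
T = 2π√(I/(mgd)) = 2π√(0.2821/(9.81×0.46)) = 1.571 s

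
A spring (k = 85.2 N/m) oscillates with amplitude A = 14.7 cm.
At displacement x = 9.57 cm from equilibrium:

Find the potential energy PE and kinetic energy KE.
E_total = ½kA² = ½×85.2×(0.147)² = 0.9205 J
PE = ½kx² = ½×85.2×(0.0957)² = 0.3902 J
KE = E_total − PE = 0.5304 J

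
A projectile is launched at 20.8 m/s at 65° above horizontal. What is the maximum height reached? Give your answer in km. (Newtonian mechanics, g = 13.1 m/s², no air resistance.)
H = v₀²sin²(θ)/(2g) (with unit conversion) = 0.01356 km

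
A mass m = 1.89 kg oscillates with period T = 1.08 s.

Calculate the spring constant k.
T = 2π√(m/k) → k = m(2π/T)² = 1.89×(2π/1.08)² = 63.97 N/m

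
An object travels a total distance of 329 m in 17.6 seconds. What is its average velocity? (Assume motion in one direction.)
v_avg = Δd / Δt = 329 / 17.6 = 18.69 m/s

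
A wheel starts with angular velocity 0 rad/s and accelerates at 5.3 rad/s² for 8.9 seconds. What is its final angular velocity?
ω = ω₀ + αt = 0 + 5.3 × 8.9 = 47.17 rad/s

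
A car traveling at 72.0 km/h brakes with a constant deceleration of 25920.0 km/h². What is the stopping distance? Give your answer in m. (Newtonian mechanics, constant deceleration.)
d = v₀² / (2a) (with unit conversion) = 100.0 m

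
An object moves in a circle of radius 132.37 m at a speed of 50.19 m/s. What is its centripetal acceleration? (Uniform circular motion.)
a_c = v²/r = 50.19²/132.37 = 2519.04/132.37 = 19.03 m/s²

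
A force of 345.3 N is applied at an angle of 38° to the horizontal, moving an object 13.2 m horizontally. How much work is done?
W = Fd cosθ = 345.3×13.2×cos(38°) = 3591.7 J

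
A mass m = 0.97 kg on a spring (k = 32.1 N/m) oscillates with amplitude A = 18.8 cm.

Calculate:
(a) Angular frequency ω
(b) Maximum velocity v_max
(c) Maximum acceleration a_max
ω = √(k/m) = √(32.1/0.97) = 5.753 rad/s
v_max = ωA = 5.753×0.188 = 1.081 m/s
a_max = ω²A = 5.753²×0.188 = 6.221 m/s²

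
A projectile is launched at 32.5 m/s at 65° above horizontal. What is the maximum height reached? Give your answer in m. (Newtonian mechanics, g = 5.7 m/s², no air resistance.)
H = v₀²sin²(θ)/(2g) = 76.11 m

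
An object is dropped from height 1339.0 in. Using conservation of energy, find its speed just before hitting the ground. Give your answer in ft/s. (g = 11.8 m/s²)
mgh = ½mv² → v = √(2gh) = √(2×11.8×34.01) = 28.33 m/s = 92.95 ft/s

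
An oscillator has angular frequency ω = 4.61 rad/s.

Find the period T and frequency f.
T = 2π/ω = 2π/4.61 = 1.363 s; f = ω/2π = 0.7337 Hz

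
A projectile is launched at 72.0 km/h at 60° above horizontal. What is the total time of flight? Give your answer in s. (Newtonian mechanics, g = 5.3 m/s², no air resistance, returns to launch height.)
T = 2v₀sin(θ)/g (with unit conversion) = 6.536 s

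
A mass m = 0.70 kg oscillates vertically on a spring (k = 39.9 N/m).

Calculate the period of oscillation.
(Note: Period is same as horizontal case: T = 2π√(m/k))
T = 2π√(m/k) = 2π√(0.7/39.9) = 0.8322 s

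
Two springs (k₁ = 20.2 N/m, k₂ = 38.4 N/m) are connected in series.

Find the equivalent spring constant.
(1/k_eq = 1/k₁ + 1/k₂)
1/k_eq = 1/20.2 + 1/38.4 = 0.075547; k_eq = 13.24 N/m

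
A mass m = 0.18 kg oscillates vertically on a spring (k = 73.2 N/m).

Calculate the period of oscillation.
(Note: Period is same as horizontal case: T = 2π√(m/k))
T = 2π√(m/k) = 2π√(0.18/73.2) = 0.3116 s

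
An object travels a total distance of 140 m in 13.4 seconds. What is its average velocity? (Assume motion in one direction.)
v_avg = Δd / Δt = 140 / 13.4 = 10.45 m/s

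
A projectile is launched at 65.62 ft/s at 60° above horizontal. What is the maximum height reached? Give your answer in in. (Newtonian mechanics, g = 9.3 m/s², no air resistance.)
H = v₀²sin²(θ)/(2g) (with unit conversion) = 635.1 in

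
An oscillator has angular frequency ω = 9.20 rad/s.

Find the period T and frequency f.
T = 2π/ω = 2π/9.2 = 0.683 s; f = ω/2π = 1.464 Hz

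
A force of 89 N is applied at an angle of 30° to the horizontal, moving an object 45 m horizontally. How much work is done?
W = Fd cosθ = 89×45×cos(30°) = 3468.4 J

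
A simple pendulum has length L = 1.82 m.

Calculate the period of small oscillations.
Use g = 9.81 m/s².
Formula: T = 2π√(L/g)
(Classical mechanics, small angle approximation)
T = 2π√(L/g) = 2π√(1.82/9.81) = 2.706 s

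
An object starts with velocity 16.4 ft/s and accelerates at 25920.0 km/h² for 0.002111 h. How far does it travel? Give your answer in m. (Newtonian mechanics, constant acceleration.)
d = v₀t + ½at² (with unit conversion) = 95.74 m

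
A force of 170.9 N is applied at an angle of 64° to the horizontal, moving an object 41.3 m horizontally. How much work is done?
W = Fd cosθ = 170.9×41.3×cos(64°) = 3094.1 J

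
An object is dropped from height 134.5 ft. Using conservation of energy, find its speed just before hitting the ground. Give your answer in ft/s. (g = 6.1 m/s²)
mgh = ½mv² → v = √(2gh) = √(2×6.1×41) = 22.36 m/s = 73.37 ft/s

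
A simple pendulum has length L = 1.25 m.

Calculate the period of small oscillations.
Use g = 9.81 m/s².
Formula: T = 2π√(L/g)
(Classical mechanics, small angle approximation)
T = 2π√(L/g) = 2π√(1.25/9.81) = 2.243 s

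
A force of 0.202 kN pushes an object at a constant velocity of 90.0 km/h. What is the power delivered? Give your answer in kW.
P = Fv = 202 N × 25 m/s = 5050 W = 5.05 kW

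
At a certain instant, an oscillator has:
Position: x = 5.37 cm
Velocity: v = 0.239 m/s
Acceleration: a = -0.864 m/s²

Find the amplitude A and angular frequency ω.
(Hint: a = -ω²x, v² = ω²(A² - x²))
a = −ω²x → ω = √(|a|/x) = √(0.864/0.0537) = 4.011 rad/s
v² = ω²(A² − x²) → A = √(x² + v²/ω²) = √(0.0537² + 0.239²/4.011²) = 0.08021 m = 8.021 cm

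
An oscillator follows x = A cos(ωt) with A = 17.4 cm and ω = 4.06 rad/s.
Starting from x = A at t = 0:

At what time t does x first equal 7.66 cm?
cos(ωt) = x/A = 7.66/17.4 = 0.4402
ωt = arccos(0.4402) = 1.115 rad
t = 1.115/4.06 = 0.2746 s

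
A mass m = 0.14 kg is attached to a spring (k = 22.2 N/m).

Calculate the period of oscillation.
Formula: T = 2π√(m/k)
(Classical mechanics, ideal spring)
T = 2π√(m/k) = 2π√(0.14/22.2) = 0.499 s; f = 1/T = 2.004 Hz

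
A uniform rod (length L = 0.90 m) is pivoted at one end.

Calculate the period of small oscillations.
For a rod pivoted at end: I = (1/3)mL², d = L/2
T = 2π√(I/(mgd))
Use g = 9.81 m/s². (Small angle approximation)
I/m = (1/3)L² = 0.27 m²; d = L/2 = 0.45 m
T = 2π√(I/(mgd)) = 2π√(0.27/(9.81×0.45)) = 1.554 s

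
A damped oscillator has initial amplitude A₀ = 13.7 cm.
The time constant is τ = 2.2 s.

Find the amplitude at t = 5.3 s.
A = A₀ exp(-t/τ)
A = A₀ exp(−t/τ) = 13.7×exp(−5.3/2.2) = 1.232 cm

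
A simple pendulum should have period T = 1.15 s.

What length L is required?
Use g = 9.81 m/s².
T = 2π√(L/g) → L = g(T/2π)² = 9.81×(1.15/2π)² = 0.3286 m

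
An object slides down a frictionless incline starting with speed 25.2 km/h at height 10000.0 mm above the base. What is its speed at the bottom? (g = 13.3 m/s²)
½mv₀² + mgh = ½mv² → v = √(v₀² + 2gh) = √(7² + 2×13.3×10) = 17.75 m/s = 63.89 km/h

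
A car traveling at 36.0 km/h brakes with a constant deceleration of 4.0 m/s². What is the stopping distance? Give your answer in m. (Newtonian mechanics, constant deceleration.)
d = v₀² / (2a) (with unit conversion) = 12.5 m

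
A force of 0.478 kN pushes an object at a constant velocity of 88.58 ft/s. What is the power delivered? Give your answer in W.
P = Fv = 478 N × 27 m/s = 1.291e+04 W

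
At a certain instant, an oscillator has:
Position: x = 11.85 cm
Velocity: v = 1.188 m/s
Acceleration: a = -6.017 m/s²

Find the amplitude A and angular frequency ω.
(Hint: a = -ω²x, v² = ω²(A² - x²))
a = −ω²x → ω = √(|a|/x) = √(6.017/0.1185) = 7.126 rad/s
v² = ω²(A² − x²) → A = √(x² + v²/ω²) = √(0.1185² + 1.188²/7.126²) = 0.2045 m = 20.45 cm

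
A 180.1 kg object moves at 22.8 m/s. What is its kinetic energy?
KE = ½mv² = ½×180.1×22.8² = 46811.59 J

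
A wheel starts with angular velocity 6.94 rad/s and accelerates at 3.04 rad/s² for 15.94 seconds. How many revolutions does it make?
θ = ω₀t + ½αt² = 6.94×15.94 + ½×3.04×15.94² = 496.83 rad
Revolutions = θ/(2π) = 496.83/(2π) = 79.07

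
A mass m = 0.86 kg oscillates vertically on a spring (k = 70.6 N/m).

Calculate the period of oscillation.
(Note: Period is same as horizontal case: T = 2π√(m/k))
T = 2π√(m/k) = 2π√(0.86/70.6) = 0.6935 s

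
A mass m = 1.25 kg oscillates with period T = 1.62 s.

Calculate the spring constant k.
T = 2π√(m/k) → k = m(2π/T)² = 1.25×(2π/1.62)² = 18.8 N/m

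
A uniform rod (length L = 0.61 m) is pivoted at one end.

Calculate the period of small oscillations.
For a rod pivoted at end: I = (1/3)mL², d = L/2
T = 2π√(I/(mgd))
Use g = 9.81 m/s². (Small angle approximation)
I/m = (1/3)L² = 0.124 m²; d = L/2 = 0.305 m
T = 2π√(I/(mgd)) = 2π√(0.124/(9.81×0.305)) = 1.279 s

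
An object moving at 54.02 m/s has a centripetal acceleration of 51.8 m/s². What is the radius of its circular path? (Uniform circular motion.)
r = v²/a_c = 54.02²/51.8 = 56.34 m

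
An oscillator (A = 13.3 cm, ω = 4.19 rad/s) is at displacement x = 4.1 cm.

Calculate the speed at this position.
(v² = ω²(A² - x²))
v = ω√(A² − x²) = 4.19×√(0.133² − 0.041²) = 0.5301 m/s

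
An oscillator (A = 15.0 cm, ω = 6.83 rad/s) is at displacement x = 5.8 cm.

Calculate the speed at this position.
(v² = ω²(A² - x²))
v = ω√(A² − x²) = 6.83×√(0.15² − 0.058²) = 0.9448 m/s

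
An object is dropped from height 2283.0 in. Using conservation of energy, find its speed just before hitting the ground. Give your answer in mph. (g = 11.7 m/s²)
mgh = ½mv² → v = √(2gh) = √(2×11.7×57.99) = 36.84 m/s = 82.4 mph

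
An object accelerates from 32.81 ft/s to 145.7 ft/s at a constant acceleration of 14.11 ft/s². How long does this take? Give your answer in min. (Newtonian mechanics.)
t = (v - v₀)/a (with unit conversion) = 0.1333 min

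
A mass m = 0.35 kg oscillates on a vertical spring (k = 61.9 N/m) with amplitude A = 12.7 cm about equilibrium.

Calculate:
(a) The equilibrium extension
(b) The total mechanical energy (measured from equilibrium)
x_eq = mg/k = 0.35×9.81/61.9 = 0.05547 m = 5.547 cm
E = ½kA² = ½×61.9×(0.127)² = 0.4992 J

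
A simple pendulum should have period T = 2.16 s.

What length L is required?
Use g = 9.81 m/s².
T = 2π√(L/g) → L = g(T/2π)² = 9.81×(2.16/2π)² = 1.159 m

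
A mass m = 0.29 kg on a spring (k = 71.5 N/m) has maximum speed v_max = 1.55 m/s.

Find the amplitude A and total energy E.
½mv²_max = ½kA² → A = v_max√(m/k) = 1.55×√(0.29/71.5) = 0.09871 m = 9.871 cm
E = ½mv²_max = ½×0.29×1.55² = 0.3484 J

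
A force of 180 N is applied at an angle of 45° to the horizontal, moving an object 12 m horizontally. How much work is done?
W = Fd cosθ = 180×12×cos(45°) = 1527.4 J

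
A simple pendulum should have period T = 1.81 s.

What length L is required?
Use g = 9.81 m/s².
T = 2π√(L/g) → L = g(T/2π)² = 9.81×(1.81/2π)² = 0.8141 m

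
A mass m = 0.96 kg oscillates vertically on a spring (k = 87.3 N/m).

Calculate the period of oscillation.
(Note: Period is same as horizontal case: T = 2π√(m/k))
T = 2π√(m/k) = 2π√(0.96/87.3) = 0.6589 s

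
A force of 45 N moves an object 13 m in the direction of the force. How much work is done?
W = Fd = 45×13 = 585.0 J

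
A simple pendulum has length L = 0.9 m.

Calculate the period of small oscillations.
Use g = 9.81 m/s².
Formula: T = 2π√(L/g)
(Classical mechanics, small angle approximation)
T = 2π√(L/g) = 2π√(0.9/9.81) = 1.903 s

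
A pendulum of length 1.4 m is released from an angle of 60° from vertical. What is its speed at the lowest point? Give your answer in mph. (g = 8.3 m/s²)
h = L(1 − cosθ) = 1.4×(1 − cos60°) = 0.7 m
v = √(2gh) = √(2×8.3×0.7) = 3.409 m/s = 7.625 mph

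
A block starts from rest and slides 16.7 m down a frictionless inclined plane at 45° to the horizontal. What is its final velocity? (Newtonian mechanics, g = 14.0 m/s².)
a = g sin(θ) = 14.0 × sin(45°) = 9.9 m/s²
v = √(2ad) = √(2 × 9.9 × 16.7) = 18.18 m/s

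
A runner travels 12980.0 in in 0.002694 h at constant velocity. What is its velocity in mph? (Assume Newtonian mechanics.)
v = d/t (with unit conversion) = 76.04 mph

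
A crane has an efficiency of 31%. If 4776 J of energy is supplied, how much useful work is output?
W_out = η × W_in = 0.31 × 4776 = 1480.6 J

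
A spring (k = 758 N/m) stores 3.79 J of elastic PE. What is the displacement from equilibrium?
PE = ½kx² → x = √(2PE/k) = √(2×3.79/758) = 0.1 m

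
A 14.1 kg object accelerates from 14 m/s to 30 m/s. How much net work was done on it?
W_net = ΔKE = ½m(v₂² − v₁²) = ½×14.1×(30² − 14²) = 4963.2 J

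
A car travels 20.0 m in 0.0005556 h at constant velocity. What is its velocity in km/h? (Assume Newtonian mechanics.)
v = d/t (with unit conversion) = 36.0 km/h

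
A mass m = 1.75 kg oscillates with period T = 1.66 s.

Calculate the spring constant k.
T = 2π√(m/k) → k = m(2π/T)² = 1.75×(2π/1.66)² = 25.07 N/m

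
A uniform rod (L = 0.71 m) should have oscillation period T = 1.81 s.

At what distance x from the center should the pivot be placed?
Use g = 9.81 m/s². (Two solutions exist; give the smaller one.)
T = 2π√((L²/12 + x²)/(gx)). Let c = T²g/(4π²) = 0.8141.
x² − cx + L²/12 = 0 → x = (c − √(c² − L²/3))/2 = 0.05537 m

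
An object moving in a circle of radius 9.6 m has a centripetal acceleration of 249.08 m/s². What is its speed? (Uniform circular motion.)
v = √(a_c × r) = √(249.08 × 9.6) = 48.9 m/s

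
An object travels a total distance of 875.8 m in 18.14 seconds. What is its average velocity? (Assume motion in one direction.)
v_avg = Δd / Δt = 875.8 / 18.14 = 48.28 m/s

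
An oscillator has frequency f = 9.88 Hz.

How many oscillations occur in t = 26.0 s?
n = f×t = 9.88×26.0 = 256.9 oscillations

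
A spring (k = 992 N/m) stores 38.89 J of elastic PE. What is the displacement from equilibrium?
PE = ½kx² → x = √(2PE/k) = √(2×38.89/992) = 0.28 m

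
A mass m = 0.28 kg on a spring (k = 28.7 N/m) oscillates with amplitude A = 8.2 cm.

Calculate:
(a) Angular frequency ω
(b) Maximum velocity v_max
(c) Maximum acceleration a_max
ω = √(k/m) = √(28.7/0.28) = 10.12 rad/s
v_max = ωA = 10.12×0.082 = 0.8302 m/s
a_max = ω²A = 10.12²×0.082 = 8.405 m/s²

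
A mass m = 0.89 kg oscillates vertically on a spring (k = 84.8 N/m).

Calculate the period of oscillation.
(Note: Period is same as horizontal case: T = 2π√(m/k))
T = 2π√(m/k) = 2π√(0.89/84.8) = 0.6437 s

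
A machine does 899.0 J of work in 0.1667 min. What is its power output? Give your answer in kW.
P = W/t = 899 J / 10 s = 89.88 W = 0.08988 kW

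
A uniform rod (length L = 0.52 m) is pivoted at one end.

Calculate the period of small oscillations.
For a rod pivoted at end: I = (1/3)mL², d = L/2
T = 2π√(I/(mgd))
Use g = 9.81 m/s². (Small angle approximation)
I/m = (1/3)L² = 0.09013 m²; d = L/2 = 0.26 m
T = 2π√(I/(mgd)) = 2π√(0.09013/(9.81×0.26)) = 1.181 s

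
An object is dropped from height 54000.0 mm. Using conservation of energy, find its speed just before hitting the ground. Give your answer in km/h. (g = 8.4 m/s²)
mgh = ½mv² → v = √(2gh) = √(2×8.4×54) = 30.12 m/s = 108.4 km/h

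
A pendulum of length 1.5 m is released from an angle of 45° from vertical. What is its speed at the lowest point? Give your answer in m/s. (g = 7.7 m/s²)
h = L(1 − cosθ) = 1.5×(1 − cos45°) = 0.4393 m
v = √(2gh) = √(2×7.7×0.4393) = 2.601 m/s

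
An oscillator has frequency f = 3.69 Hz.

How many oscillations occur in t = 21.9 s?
n = f×t = 3.69×21.9 = 80.81 oscillations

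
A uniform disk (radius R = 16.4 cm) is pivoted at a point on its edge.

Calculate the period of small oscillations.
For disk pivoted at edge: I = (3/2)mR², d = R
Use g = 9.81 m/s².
I/m = (3/2)R² = 0.04034 m²; d = R = 0.164 m
T = 2π√((3/2)R²/(gR)) = 2π√(3R/(2g)) = 0.995 s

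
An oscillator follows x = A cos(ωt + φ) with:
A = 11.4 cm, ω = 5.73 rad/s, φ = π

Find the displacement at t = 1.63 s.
x = A cos(ωt + φ) = 11.4×cos(5.73×1.63 + π) = 11.36 cm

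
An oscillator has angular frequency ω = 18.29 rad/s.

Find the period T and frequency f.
T = 2π/ω = 2π/18.29 = 0.3435 s; f = ω/2π = 2.911 Hz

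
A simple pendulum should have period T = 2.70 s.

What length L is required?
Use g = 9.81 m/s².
T = 2π√(L/g) → L = g(T/2π)² = 9.81×(2.7/2π)² = 1.811 m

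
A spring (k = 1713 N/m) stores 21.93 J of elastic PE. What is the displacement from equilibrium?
PE = ½kx² → x = √(2PE/k) = √(2×21.93/1713) = 0.16 m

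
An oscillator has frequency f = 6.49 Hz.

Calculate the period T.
T = 1/f = 1/6.49 = 0.1541 s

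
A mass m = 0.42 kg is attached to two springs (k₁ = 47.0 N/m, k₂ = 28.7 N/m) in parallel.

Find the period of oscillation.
k_eq = k₁+k₂ = 75.7 N/m
T = 2π√(m/k_eq) = 2π√(0.42/75.7) = 0.468 s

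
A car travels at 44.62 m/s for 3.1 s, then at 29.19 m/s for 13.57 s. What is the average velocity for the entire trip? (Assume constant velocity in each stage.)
d₁ = v₁t₁ = 44.62 × 3.1 = 138.322 m
d₂ = v₂t₂ = 29.19 × 13.57 = 396.108 m
d_total = 534.43 m, t_total = 16.67 s
v_avg = d_total/t_total = 534.43/16.67 = 32.06 m/s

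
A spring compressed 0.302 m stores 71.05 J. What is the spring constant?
PE = ½kx² → k = 2PE/x² = 2×71.05/0.302² = 1558.0 N/m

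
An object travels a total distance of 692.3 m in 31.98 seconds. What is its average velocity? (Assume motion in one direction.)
v_avg = Δd / Δt = 692.3 / 31.98 = 21.65 m/s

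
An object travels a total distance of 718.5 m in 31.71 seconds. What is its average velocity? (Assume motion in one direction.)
v_avg = Δd / Δt = 718.5 / 31.71 = 22.66 m/s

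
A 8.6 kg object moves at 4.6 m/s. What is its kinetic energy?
KE = ½mv² = ½×8.6×4.6² = 90.988 J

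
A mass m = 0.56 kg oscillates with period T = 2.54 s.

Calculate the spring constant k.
T = 2π√(m/k) → k = m(2π/T)² = 0.56×(2π/2.54)² = 3.427 N/m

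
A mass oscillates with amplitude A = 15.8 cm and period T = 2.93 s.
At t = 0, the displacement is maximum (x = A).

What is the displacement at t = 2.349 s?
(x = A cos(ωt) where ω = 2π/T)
ω = 2π/T = 2π/2.93 = 2.144 rad/s
x = A cos(ωt) = 15.8×cos(2.144×2.349) = 5.043 cm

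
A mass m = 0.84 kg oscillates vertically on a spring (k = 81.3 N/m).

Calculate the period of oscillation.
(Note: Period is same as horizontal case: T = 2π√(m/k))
T = 2π√(m/k) = 2π√(0.84/81.3) = 0.6387 s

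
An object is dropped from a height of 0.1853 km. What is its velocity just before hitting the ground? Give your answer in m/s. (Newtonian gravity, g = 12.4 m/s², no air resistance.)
v = √(2gh) (with unit conversion) = 67.79 m/s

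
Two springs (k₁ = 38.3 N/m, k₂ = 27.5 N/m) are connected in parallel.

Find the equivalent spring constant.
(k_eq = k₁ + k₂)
k_eq = k₁ + k₂ = 38.3 + 27.5 = 65.8 N/m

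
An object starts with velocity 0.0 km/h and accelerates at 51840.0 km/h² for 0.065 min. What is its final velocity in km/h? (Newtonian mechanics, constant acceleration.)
v = v₀ + at (with unit conversion) = 56.16 km/h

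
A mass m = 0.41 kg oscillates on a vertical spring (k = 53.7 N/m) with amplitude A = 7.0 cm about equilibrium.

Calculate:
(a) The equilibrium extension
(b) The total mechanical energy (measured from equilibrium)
x_eq = mg/k = 0.41×9.81/53.7 = 0.0749 m = 7.49 cm
E = ½kA² = ½×53.7×(0.07)² = 0.1316 J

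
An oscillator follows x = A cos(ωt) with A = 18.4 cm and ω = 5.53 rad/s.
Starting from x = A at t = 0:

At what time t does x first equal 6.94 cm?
cos(ωt) = x/A = 6.94/18.4 = 0.3772
ωt = arccos(0.3772) = 1.184 rad
t = 1.184/5.53 = 0.2141 s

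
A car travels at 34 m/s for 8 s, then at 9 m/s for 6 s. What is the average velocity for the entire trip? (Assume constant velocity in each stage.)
d₁ = v₁t₁ = 34 × 8 = 272 m
d₂ = v₂t₂ = 9 × 6 = 54 m
d_total = 326 m, t_total = 14 s
v_avg = d_total/t_total = 326/14 = 23.29 m/s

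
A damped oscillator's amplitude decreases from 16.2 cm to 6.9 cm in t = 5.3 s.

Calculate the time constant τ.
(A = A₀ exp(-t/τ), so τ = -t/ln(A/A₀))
A/A₀ = 6.9/16.2 = 0.4259; ln(A/A₀) = -0.8535
τ = −t/ln(A/A₀) = −5.3/-0.8535 = 6.21 s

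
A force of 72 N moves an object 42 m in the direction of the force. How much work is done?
W = Fd = 72×42 = 3024.0 J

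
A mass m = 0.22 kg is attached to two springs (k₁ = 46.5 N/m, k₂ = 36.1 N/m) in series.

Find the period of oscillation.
k_eq = k₁k₂/(k₁+k₂) = 20.32 N/m
T = 2π√(m/k_eq) = 2π√(0.22/20.32) = 0.6537 s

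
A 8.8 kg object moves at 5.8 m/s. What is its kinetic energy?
KE = ½mv² = ½×8.8×5.8² = 148.016 J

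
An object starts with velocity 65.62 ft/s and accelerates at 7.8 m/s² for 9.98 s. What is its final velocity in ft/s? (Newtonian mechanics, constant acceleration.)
v = v₀ + at (with unit conversion) = 321.0 ft/s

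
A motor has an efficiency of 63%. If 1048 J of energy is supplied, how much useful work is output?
W_out = η × W_in = 0.63 × 1048 = 660.24 J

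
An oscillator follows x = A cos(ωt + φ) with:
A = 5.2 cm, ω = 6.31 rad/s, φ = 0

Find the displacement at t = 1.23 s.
x = A cos(ωt + φ) = 5.2×cos(6.31×1.23 + 0) = 0.4813 cm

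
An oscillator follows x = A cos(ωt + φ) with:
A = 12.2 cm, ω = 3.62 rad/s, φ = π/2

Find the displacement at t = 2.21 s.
x = A cos(ωt + φ) = 12.2×cos(3.62×2.21 + π/2) = -12.07 cm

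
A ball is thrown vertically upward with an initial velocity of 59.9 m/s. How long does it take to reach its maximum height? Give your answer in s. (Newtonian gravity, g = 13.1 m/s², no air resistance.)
t_up = v₀/g = 4.573 s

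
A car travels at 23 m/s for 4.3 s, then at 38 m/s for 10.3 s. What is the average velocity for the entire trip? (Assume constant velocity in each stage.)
d₁ = v₁t₁ = 23 × 4.3 = 98.9 m
d₂ = v₂t₂ = 38 × 10.3 = 391.4 m
d_total = 490.3 m, t_total = 14.6 s
v_avg = d_total/t_total = 490.3/14.6 = 33.58 m/s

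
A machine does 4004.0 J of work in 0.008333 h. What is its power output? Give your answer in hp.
P = W/t = 4004 J / 30 s = 133.5 W = 0.179 hp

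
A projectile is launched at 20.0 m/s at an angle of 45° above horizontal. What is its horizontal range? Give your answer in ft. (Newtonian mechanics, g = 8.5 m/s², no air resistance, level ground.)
R = v₀² sin(2θ) / g (with unit conversion) = 154.4 ft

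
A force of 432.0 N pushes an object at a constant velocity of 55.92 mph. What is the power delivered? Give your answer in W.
P = Fv = 432 N × 25 m/s = 1.08e+04 W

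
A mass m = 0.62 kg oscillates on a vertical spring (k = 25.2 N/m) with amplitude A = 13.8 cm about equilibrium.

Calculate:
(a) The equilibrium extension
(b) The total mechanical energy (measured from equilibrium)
x_eq = mg/k = 0.62×9.81/25.2 = 0.2414 m = 24.14 cm
E = ½kA² = ½×25.2×(0.138)² = 0.24 J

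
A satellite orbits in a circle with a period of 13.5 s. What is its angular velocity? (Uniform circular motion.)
ω = 2π/T = 2π/13.5 = 0.4654 rad/s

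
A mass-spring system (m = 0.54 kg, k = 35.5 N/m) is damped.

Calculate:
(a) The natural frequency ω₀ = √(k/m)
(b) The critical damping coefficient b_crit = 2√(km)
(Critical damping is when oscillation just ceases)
ω₀ = √(k/m) = √(35.5/0.54) = 8.108 rad/s
b_crit = 2√(km) = 2√(35.5×0.54) = 8.757 kg/s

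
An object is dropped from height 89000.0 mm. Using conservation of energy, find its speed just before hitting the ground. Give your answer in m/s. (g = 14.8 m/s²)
mgh = ½mv² → v = √(2gh) = √(2×14.8×89) = 51.33 m/s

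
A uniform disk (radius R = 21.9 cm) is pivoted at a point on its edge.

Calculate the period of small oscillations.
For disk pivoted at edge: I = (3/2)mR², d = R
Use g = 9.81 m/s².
I/m = (3/2)R² = 0.07194 m²; d = R = 0.219 m
T = 2π√((3/2)R²/(gR)) = 2π√(3R/(2g)) = 1.15 s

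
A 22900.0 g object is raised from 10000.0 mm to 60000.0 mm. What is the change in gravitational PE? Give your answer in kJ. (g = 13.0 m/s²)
ΔPE = mg(h₂ − h₁) = 22.9 kg × 13.0 m/s² × (60 − 10) m = 1.489e+04 J = 14.89 kJ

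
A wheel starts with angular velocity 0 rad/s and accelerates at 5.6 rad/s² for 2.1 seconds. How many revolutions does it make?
θ = ω₀t + ½αt² = 0×2.1 + ½×5.6×2.1² = 12.35 rad
Revolutions = θ/(2π) = 12.35/(2π) = 1.97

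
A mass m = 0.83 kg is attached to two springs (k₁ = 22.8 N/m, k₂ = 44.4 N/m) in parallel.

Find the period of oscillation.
k_eq = k₁+k₂ = 67.2 N/m
T = 2π√(m/k_eq) = 2π√(0.83/67.2) = 0.6983 s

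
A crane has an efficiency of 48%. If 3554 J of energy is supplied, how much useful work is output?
W_out = η × W_in = 0.48 × 3554 = 1705.9 J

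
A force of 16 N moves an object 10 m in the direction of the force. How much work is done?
W = Fd = 16×10 = 160.0 J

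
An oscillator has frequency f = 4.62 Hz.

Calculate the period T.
T = 1/f = 1/4.62 = 0.2165 s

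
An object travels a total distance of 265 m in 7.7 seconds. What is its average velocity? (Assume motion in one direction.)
v_avg = Δd / Δt = 265 / 7.7 = 34.42 m/s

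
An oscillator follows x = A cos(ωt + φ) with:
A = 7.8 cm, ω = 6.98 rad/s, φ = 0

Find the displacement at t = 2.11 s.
x = A cos(ωt + φ) = 7.8×cos(6.98×2.11 + 0) = -4.344 cm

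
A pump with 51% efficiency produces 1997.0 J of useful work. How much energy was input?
W_in = W_out/η = 1997.0/0.51 = 3915.7 J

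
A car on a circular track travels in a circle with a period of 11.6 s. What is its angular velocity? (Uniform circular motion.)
ω = 2π/T = 2π/11.6 = 0.5417 rad/s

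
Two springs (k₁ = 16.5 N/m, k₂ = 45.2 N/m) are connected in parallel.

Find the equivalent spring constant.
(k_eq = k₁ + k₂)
k_eq = k₁ + k₂ = 16.5 + 45.2 = 61.7 N/m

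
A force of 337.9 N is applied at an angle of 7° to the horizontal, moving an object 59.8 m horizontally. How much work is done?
W = Fd cosθ = 337.9×59.8×cos(7°) = 20056.0 J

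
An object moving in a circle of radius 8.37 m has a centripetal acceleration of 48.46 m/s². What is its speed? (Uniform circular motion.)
v = √(a_c × r) = √(48.46 × 8.37) = 20.14 m/s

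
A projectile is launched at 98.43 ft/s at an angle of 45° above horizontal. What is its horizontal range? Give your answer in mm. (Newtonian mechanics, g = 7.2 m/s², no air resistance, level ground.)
R = v₀² sin(2θ) / g (with unit conversion) = 125000.0 mm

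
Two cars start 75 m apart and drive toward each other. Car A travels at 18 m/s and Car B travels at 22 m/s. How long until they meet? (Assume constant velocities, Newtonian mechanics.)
Combined speed: v_combined = 18 + 22 = 40 m/s
Time to meet: t = d/40 = 75/40 = 1.88 s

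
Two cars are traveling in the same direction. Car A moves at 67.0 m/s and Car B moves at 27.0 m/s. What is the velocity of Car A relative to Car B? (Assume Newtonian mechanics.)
v_rel = v_A - v_B = 67.0 - 27.0 = 40.0 m/s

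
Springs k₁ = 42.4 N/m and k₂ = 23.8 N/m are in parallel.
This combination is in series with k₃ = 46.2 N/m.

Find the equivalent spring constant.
k₁₂ = k₁ + k₂ = 66.2 N/m (parallel)
1/k_eq = 1/k₁₂ + 1/k₃ → k_eq = 27.21 N/m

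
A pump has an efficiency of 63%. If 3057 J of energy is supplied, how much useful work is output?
W_out = η × W_in = 0.63 × 3057 = 1925.9 J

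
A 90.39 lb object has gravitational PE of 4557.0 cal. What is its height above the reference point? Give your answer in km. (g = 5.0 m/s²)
PE = mgh → h = PE/(mg) = 1.907e+04 J / (41 kg × 5.0 m/s²) = 93.01 m = 0.09301 km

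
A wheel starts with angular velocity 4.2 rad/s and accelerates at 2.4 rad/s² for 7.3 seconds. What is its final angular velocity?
ω = ω₀ + αt = 4.2 + 2.4 × 7.3 = 21.72 rad/s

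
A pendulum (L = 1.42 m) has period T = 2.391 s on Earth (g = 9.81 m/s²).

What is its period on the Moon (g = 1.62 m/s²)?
T = 2π√(L/g), so T_moon/T_earth = √(g_earth/g_moon)
T_moon = 2π√(1.42/1.62) = 5.883 s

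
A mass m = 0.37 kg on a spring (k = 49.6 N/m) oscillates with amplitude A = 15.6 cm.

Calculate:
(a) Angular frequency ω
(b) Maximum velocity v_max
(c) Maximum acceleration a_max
ω = √(k/m) = √(49.6/0.37) = 11.58 rad/s
v_max = ωA = 11.58×0.156 = 1.806 m/s
a_max = ω²A = 11.58²×0.156 = 20.91 m/s²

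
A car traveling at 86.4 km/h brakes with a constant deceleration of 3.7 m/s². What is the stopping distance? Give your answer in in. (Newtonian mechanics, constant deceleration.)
d = v₀² / (2a) (with unit conversion) = 3064.0 in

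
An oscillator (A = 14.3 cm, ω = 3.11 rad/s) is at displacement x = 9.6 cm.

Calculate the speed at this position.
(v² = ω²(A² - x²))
v = ω√(A² − x²) = 3.11×√(0.143² − 0.096²) = 0.3296 m/s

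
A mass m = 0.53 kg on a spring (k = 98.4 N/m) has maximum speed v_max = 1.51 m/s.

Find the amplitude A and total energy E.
½mv²_max = ½kA² → A = v_max√(m/k) = 1.51×√(0.53/98.4) = 0.1108 m = 11.08 cm
E = ½mv²_max = ½×0.53×1.51² = 0.6042 J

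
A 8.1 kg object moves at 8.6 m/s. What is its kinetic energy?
KE = ½mv² = ½×8.1×8.6² = 299.538 J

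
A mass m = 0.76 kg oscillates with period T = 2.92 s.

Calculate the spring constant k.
T = 2π√(m/k) → k = m(2π/T)² = 0.76×(2π/2.92)² = 3.519 N/m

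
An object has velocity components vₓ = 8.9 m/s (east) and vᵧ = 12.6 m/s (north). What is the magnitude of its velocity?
|v| = √(vₓ² + vᵧ²) = √(8.9² + 12.6²) = √(237.97) = 15.43 m/s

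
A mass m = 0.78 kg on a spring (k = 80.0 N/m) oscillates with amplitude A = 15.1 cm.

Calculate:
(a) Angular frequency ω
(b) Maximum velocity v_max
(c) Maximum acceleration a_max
ω = √(k/m) = √(80.0/0.78) = 10.13 rad/s
v_max = ωA = 10.13×0.151 = 1.529 m/s
a_max = ω²A = 10.13²×0.151 = 15.49 m/s²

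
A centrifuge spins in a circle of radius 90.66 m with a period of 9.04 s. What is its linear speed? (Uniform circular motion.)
v = 2πr/T = 2π×90.66/9.04 = 63.01 m/s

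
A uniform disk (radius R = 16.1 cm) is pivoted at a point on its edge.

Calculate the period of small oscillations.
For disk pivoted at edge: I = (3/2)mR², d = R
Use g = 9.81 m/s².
I/m = (3/2)R² = 0.03888 m²; d = R = 0.161 m
T = 2π√((3/2)R²/(gR)) = 2π√(3R/(2g)) = 0.9858 s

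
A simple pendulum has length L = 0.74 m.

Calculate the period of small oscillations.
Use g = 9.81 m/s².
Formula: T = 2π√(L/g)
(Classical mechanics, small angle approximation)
T = 2π√(L/g) = 2π√(0.74/9.81) = 1.726 s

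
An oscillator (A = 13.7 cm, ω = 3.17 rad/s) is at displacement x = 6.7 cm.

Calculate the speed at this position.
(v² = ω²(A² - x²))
v = ω√(A² − x²) = 3.17×√(0.137² − 0.067²) = 0.3788 m/s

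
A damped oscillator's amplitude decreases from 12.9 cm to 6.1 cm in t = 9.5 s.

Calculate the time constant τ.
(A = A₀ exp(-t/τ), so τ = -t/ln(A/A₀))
A/A₀ = 6.1/12.9 = 0.4729; ln(A/A₀) = -0.7489
τ = −t/ln(A/A₀) = −9.5/-0.7489 = 12.68 s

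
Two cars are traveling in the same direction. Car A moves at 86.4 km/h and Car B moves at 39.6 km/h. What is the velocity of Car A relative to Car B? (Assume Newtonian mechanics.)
v_rel = v_A - v_B = 86.4 - 39.6 = 46.8 km/h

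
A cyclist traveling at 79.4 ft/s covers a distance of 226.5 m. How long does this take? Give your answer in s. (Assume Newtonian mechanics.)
t = d/v (with unit conversion) = 9.359 s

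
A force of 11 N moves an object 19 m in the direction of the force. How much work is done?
W = Fd = 11×19 = 209.0 J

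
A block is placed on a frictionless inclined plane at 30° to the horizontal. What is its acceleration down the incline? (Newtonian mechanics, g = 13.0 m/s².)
a = g sin(θ) = 13.0 × sin(30°) = 13.0 × 0.5 = 6.5 m/s²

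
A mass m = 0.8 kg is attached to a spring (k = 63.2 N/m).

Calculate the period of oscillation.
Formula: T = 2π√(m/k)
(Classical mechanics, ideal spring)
T = 2π√(m/k) = 2π√(0.8/63.2) = 0.7069 s; f = 1/T = 1.415 Hz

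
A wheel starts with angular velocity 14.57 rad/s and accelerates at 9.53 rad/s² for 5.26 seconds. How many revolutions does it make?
θ = ω₀t + ½αt² = 14.57×5.26 + ½×9.53×5.26² = 208.47 rad
Revolutions = θ/(2π) = 208.47/(2π) = 33.18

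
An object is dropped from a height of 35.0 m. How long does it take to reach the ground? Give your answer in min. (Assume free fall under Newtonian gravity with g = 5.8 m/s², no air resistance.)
t = √(2h/g) (with unit conversion) = 0.0579 min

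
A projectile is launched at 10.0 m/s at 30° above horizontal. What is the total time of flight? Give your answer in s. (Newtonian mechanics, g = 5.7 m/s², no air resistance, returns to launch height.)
T = 2v₀sin(θ)/g = 1.754 s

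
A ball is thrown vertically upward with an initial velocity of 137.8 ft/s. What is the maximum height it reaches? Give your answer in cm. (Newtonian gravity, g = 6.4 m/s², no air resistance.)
h_max = v₀²/(2g) (with unit conversion) = 13780.0 cm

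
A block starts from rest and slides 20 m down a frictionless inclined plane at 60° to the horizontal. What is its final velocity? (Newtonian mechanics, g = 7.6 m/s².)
a = g sin(θ) = 7.6 × sin(60°) = 6.58 m/s²
v = √(2ad) = √(2 × 6.58 × 20) = 16.23 m/s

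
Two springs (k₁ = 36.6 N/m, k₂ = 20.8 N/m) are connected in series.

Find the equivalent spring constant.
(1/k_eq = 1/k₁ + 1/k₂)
1/k_eq = 1/36.6 + 1/20.8 = 0.075399; k_eq = 13.26 N/m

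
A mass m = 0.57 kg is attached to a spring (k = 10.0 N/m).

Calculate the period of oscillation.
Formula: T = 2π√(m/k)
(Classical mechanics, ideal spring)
T = 2π√(m/k) = 2π√(0.57/10.0) = 1.5 s; f = 1/T = 0.6666 Hz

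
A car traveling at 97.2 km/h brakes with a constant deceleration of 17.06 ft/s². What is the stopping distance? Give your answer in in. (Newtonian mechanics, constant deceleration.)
d = v₀² / (2a) (with unit conversion) = 2760.0 in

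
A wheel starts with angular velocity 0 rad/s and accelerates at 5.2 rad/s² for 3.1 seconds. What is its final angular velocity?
ω = ω₀ + αt = 0 + 5.2 × 3.1 = 16.12 rad/s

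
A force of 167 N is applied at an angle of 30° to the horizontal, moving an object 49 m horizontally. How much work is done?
W = Fd cosθ = 167×49×cos(30°) = 7086.7 J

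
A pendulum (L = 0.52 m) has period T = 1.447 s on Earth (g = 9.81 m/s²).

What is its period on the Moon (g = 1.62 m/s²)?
T = 2π√(L/g), so T_moon/T_earth = √(g_earth/g_moon)
T_moon = 2π√(0.52/1.62) = 3.56 s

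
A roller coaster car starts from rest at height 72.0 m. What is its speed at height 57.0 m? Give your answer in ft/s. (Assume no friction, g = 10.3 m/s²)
mgh₁ = ½mv₂² + mgh₂ → v₂ = √(2g(h₁−h₂)) = √(2×10.3×(72−57)) = 17.58 m/s = 57.67 ft/s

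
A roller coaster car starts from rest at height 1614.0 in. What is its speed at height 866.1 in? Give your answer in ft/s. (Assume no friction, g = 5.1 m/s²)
mgh₁ = ½mv₂² + mgh₂ → v₂ = √(2g(h₁−h₂)) = √(2×5.1×(41−22)) = 13.92 m/s = 45.67 ft/s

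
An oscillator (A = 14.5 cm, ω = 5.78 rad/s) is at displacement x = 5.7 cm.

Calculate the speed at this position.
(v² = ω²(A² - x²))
v = ω√(A² − x²) = 5.78×√(0.145² − 0.057²) = 0.7706 m/s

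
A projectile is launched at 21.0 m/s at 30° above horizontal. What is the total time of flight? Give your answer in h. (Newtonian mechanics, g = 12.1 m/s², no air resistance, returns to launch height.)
T = 2v₀sin(θ)/g (with unit conversion) = 0.0004821 h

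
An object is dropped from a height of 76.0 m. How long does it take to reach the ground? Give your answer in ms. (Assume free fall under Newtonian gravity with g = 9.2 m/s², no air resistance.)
t = √(2h/g) (with unit conversion) = 4065.0 ms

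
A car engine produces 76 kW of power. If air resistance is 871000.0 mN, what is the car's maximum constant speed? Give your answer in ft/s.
P = Fv → v = P/F = 76000 W / 871 N = 87.26 m/s = 286.3 ft/s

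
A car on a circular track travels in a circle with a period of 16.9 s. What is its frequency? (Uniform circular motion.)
f = 1/T = 1/16.9 = 0.0592 Hz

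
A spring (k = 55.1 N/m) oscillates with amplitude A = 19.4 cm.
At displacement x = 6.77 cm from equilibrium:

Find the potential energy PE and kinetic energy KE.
E_total = ½kA² = ½×55.1×(0.194)² = 1.037 J
PE = ½kx² = ½×55.1×(0.0677)² = 0.1263 J
KE = E_total − PE = 0.9106 J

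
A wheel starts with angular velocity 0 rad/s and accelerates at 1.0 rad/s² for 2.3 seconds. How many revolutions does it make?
θ = ω₀t + ½αt² = 0×2.3 + ½×1.0×2.3² = 2.64 rad
Revolutions = θ/(2π) = 2.64/(2π) = 0.42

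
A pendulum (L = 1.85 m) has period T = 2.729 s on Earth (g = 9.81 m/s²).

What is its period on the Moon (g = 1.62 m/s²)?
T = 2π√(L/g), so T_moon/T_earth = √(g_earth/g_moon)
T_moon = 2π√(1.85/1.62) = 6.714 s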